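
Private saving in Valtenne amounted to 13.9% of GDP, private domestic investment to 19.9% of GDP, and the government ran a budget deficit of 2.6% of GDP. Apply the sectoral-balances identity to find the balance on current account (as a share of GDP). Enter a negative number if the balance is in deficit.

By the sectoral-balances identity, CA = (S_private - I) + (T - G).
Private balance = 13.9 - 19.9 = -6.0
Government balance (T - G) = -2.6
CA = -6.0 + (-2.6) = -8.6

-8.6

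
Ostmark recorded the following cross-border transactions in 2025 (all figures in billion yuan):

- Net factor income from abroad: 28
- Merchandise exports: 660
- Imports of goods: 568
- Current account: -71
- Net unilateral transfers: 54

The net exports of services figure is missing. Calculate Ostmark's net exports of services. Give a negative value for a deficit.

Current account = goods balance + services balance + net primary income + net secondary income
Sum of the known components = 174
Net exports of services = CA - (known components) = -71 - 174 = -245

-245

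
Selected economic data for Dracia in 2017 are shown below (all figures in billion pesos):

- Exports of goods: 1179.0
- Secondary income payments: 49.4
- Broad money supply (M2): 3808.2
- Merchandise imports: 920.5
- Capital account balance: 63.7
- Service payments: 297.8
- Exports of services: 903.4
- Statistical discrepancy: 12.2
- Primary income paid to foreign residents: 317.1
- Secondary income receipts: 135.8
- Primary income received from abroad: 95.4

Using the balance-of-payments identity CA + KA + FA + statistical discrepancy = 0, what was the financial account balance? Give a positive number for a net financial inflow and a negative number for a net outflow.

-804.7

Goods balance = 1179.0 - 920.5 = 258.5
Services balance = 903.4 - 297.8 = 605.6
Trade balance (goods + services) = 258.5 + 605.6 = 864.1
Net primary income = 95.4 - 317.1 = -221.7
Net secondary income = 135.8 - 49.4 = 86.4
Current account = 864.1 + (-221.7) + 86.4 = 728.8
Financial account = -(728.8 + 63.7 + 12.2) = -804.7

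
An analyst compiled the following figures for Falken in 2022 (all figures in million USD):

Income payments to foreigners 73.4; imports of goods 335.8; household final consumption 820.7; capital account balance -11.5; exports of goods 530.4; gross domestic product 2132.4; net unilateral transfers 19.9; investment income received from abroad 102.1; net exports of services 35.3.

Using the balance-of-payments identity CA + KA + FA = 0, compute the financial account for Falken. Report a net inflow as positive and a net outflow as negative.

Goods balance = 530.4 - 335.8 = 194.6
Services balance = 35.3
Trade balance (goods + services) = 194.6 + 35.3 = 229.9
Net primary income = 102.1 - 73.4 = 28.7
Net secondary income = 19.9
Current account = 229.9 + 28.7 + 19.9 = 278.5
Financial account = -(278.5 + (-11.5)) = -267.0

-267.0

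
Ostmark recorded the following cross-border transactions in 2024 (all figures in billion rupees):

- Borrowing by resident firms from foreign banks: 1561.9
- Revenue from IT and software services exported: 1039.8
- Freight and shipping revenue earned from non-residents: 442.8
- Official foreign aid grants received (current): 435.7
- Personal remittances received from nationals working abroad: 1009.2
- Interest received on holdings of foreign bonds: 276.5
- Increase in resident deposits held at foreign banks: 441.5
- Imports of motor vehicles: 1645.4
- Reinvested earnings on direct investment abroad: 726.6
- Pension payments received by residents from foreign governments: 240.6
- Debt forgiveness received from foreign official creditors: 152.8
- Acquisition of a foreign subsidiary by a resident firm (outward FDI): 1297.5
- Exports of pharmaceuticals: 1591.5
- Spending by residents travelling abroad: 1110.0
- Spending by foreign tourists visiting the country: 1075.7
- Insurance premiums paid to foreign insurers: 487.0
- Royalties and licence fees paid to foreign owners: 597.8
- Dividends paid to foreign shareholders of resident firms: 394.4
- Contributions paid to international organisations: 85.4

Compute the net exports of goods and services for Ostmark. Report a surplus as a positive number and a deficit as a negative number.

Goods: -1645.4 + 1591.5 = -53.9
Services: 442.8 - 487.0 - 597.8 - 1110.0 + 1075.7 + 1039.8 = 363.5
Trade balance = -53.9 + 363.5 = 309.6
(Excluded from the trade balance — financial account: borrowing by resident firms from foreign banks 1561.9, increase in resident deposits held at foreign banks 441.5, acquisition of a foreign subsidiary by a resident firm (outward FDI) 1297.5; secondary income: official foreign aid grants received (current) 435.7, personal remittances received from nationals working abroad 1009.2, pension payments received by residents from foreign governments 240.6, contributions paid to international organisations 85.4; primary income: interest received on holdings of foreign bonds 276.5, reinvested earnings on direct investment abroad 726.6, dividends paid to foreign shareholders of resident firms 394.4; capital account: debt forgiveness received from foreign official creditors 152.8.)

309.6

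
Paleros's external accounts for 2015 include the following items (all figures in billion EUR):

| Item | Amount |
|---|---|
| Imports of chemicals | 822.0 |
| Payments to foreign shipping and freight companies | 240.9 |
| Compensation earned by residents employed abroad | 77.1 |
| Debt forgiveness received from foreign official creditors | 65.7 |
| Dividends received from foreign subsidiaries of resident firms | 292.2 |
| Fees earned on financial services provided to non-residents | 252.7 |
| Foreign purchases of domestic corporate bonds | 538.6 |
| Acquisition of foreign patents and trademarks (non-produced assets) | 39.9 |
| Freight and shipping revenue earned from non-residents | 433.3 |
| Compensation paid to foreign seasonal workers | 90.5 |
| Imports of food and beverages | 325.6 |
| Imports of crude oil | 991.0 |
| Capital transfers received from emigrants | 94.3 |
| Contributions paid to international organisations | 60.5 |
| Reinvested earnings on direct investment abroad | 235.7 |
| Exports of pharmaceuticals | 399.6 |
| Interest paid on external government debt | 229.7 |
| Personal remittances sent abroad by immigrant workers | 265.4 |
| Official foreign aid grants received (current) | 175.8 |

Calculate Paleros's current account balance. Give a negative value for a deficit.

-1159.2

Goods: -822.0 - 325.6 - 991.0 + 399.6 = -1739.0
Services: 433.3 + 252.7 - 240.9 = 445.1
Primary income: 292.2 - 229.7 - 90.5 + 235.7 + 77.1 = 284.8
Secondary income: 175.8 - 265.4 - 60.5 = -150.1
Current account = (-1739.0) + 445.1 + 284.8 + (-150.1) = -1159.2
(Excluded from the current account — capital account: debt forgiveness received from foreign official creditors 65.7, acquisition of foreign patents and trademarks (non-produced assets) 39.9, capital transfers received from emigrants 94.3; financial account: foreign purchases of domestic corporate bonds 538.6.)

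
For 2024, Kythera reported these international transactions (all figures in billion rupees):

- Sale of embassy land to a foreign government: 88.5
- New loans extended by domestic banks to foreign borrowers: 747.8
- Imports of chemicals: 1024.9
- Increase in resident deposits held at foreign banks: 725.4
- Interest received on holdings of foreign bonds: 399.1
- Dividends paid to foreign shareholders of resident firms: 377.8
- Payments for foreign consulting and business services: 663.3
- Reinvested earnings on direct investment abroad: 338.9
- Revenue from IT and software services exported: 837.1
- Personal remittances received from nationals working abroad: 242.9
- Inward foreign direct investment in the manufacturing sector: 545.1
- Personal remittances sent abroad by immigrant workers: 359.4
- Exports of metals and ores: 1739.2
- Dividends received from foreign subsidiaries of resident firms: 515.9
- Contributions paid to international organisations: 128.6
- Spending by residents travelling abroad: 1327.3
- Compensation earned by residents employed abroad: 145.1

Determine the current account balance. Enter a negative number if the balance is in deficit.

336.9

Goods: 1739.2 - 1024.9 = 714.3
Services: -1327.3 - 663.3 + 837.1 = -1153.5
Primary income: 515.9 + 399.1 + 145.1 - 377.8 + 338.9 = 1021.2
Secondary income: -128.6 + 242.9 - 359.4 = -245.1
Current account = 714.3 + (-1153.5) + 1021.2 + (-245.1) = 336.9
(Excluded from the current account — capital account: sale of embassy land to a foreign government 88.5; financial account: new loans extended by domestic banks to foreign borrowers 747.8, increase in resident deposits held at foreign banks 725.4, inward foreign direct investment in the manufacturing sector 545.1.)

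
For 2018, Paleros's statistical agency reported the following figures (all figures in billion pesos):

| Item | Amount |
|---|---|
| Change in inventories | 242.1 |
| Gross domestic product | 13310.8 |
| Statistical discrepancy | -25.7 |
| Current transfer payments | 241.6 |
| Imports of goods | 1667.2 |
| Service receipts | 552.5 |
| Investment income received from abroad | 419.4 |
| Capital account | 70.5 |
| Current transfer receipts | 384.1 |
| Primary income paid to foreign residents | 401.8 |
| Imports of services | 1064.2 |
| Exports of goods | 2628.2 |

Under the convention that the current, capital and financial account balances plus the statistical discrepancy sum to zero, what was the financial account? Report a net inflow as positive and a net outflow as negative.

-654.2

Goods balance = 2628.2 - 1667.2 = 961.0
Services balance = 552.5 - 1064.2 = -511.7
Trade balance (goods + services) = 961.0 + (-511.7) = 449.3
Net primary income = 419.4 - 401.8 = 17.6
Net secondary income = 384.1 - 241.6 = 142.5
Current account = 449.3 + 17.6 + 142.5 = 609.4
Financial account = -(609.4 + 70.5 + (-25.7)) = -654.2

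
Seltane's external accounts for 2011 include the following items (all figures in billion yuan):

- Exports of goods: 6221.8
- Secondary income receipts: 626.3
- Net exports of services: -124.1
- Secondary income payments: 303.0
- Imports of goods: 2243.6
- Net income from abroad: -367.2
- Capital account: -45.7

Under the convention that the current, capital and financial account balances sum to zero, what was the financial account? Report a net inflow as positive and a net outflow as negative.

-3764.5

Goods balance = 6221.8 - 2243.6 = 3978.2
Services balance = -124.1
Trade balance (goods + services) = 3978.2 + (-124.1) = 3854.1
Net primary income = -367.2
Net secondary income = 626.3 - 303.0 = 323.3
Current account = 3854.1 + (-367.2) + 323.3 = 3810.2
Financial account = -(3810.2 + (-45.7)) = -3764.5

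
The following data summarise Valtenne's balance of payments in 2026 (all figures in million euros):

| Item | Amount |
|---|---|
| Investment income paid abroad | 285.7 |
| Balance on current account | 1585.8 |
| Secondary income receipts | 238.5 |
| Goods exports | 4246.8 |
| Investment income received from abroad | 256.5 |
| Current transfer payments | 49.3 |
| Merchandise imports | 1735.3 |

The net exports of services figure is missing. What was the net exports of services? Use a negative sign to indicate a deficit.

Current account = goods balance + services balance + net primary income + net secondary income
Sum of the known components = 2671.5
Net exports of services = CA - (known components) = 1585.8 - 2671.5 = -1085.7

-1085.7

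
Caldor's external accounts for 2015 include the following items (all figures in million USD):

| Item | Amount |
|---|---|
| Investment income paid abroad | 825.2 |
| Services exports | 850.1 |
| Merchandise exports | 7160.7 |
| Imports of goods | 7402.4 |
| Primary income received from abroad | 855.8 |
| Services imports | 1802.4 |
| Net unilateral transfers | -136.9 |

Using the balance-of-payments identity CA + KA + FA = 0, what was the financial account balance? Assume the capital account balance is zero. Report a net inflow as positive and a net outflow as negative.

Goods balance = 7160.7 - 7402.4 = -241.7
Services balance = 850.1 - 1802.4 = -952.3
Trade balance (goods + services) = -241.7 + (-952.3) = -1194.0
Net primary income = 855.8 - 825.2 = 30.6
Net secondary income = -136.9
Current account = -1194.0 + 30.6 + (-136.9) = -1300.3
Financial account = -(-1300.3) = 1300.3

1300.3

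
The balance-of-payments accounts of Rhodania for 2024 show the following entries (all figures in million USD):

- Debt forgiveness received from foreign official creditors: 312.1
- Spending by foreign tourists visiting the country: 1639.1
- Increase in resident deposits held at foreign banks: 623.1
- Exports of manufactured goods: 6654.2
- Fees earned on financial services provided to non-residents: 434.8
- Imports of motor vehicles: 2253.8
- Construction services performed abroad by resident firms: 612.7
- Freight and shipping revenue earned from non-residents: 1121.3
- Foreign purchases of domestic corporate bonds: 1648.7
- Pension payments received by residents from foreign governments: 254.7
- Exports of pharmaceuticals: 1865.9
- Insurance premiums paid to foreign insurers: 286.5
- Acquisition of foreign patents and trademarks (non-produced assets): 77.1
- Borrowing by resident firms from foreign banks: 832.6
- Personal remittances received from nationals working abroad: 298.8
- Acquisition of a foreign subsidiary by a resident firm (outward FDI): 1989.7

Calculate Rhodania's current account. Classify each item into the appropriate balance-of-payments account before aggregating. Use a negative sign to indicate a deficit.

Goods: -2253.8 + 6654.2 + 1865.9 = 6266.3
Services: 1121.3 + 434.8 - 286.5 + 612.7 + 1639.1 = 3521.4
Secondary income: 254.7 + 298.8 = 553.5
Current account = 6266.3 + 3521.4 + 553.5 = 10341.2
(Excluded from the current account — capital account: debt forgiveness received from foreign official creditors 312.1, acquisition of foreign patents and trademarks (non-produced assets) 77.1; financial account: increase in resident deposits held at foreign banks 623.1, foreign purchases of domestic corporate bonds 1648.7, borrowing by resident firms from foreign banks 832.6, acquisition of a foreign subsidiary by a resident firm (outward FDI) 1989.7.)

10341.2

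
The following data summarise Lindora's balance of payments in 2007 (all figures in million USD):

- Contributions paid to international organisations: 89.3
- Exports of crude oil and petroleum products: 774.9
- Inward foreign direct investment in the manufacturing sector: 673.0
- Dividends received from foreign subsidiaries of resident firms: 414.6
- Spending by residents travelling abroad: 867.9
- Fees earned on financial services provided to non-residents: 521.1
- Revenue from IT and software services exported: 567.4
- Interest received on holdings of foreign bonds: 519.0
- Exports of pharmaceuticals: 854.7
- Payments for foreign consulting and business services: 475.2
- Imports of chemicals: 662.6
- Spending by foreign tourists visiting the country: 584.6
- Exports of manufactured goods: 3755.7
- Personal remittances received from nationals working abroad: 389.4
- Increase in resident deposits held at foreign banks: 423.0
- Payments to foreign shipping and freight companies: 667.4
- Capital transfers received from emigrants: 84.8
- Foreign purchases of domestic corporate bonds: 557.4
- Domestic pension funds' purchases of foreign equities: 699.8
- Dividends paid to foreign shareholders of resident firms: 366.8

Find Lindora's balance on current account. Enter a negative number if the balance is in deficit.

5252.2

Goods: 774.9 + 854.7 + 3755.7 - 662.6 = 4722.7
Services: 584.6 - 667.4 + 567.4 - 867.9 + 521.1 - 475.2 = -337.4
Primary income: -366.8 + 519.0 + 414.6 = 566.8
Secondary income: -89.3 + 389.4 = 300.1
Current account = 4722.7 + (-337.4) + 566.8 + 300.1 = 5252.2
(Excluded from the current account — financial account: inward foreign direct investment in the manufacturing sector 673.0, increase in resident deposits held at foreign banks 423.0, foreign purchases of domestic corporate bonds 557.4, domestic pension funds' purchases of foreign equities 699.8; capital account: capital transfers received from emigrants 84.8.)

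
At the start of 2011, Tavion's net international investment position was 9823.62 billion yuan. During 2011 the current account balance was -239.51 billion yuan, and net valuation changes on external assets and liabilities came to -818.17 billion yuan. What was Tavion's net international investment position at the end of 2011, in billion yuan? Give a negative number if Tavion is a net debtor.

Change in NIIP = current account + net valuation change = -239.51 + (-818.17) = -1057.68
End-of-year NIIP = 9823.62 + (-1057.68) = 8765.94

8765.94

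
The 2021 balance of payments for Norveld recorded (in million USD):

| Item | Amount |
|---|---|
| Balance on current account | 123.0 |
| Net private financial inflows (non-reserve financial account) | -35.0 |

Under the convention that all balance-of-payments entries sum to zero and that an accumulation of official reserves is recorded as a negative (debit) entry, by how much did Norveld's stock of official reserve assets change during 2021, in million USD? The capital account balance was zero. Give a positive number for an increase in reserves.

Official reserve transactions balance = -(123.0 + (-35.0)) = -88.0
An accumulation of reserves is recorded as a debit (negative entry), so the change in the stock of reserves is the negative of that balance.
Change in official reserves = -(-88.0) = 88.0

88.0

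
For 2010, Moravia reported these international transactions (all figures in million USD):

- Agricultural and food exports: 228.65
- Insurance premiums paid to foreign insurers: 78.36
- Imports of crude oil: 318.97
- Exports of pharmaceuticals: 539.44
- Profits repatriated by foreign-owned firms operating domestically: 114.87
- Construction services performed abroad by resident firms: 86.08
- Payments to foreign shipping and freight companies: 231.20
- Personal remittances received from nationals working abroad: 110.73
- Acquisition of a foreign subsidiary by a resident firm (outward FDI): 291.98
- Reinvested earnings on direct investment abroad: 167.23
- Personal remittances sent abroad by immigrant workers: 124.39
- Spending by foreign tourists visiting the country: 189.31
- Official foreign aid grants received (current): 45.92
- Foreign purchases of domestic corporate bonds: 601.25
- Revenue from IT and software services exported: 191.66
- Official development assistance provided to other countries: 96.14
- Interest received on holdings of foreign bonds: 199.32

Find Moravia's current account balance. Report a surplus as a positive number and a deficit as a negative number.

794.41

Goods: 228.65 + 539.44 - 318.97 = 449.12
Services: 191.66 + 86.08 - 78.36 - 231.20 + 189.31 = 157.49
Primary income: 167.23 - 114.87 + 199.32 = 251.68
Secondary income: 110.73 - 96.14 + 45.92 - 124.39 = -63.88
Current account = 449.12 + 157.49 + 251.68 + (-63.88) = 794.41
(Excluded from the current account — financial account: acquisition of a foreign subsidiary by a resident firm (outward FDI) 291.98, foreign purchases of domestic corporate bonds 601.25.)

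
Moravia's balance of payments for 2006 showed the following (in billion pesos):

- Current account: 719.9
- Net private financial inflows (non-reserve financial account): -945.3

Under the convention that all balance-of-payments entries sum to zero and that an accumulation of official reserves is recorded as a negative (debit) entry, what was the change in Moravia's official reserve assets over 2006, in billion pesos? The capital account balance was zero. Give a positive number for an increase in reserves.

-225.4

Official reserve transactions balance = -(719.9 + (-945.3)) = 225.4
An accumulation of reserves is recorded as a debit (negative entry), so the change in the stock of reserves is the negative of that balance.
Change in official reserves = -(225.4) = -225.4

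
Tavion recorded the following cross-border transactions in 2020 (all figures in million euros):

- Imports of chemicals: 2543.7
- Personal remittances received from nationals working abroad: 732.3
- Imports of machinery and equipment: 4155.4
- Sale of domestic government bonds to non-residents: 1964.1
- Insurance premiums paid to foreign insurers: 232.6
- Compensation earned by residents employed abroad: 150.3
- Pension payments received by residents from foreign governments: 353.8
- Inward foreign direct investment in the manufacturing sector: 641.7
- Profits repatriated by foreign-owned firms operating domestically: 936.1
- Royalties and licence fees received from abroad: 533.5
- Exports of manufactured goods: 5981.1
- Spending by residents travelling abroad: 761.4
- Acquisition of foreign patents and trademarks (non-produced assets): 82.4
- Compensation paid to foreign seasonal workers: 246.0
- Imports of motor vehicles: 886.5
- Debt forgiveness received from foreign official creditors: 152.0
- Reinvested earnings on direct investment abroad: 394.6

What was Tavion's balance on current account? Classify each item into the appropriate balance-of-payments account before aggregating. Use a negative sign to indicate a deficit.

-1616.1

Goods: -886.5 - 4155.4 + 5981.1 - 2543.7 = -1604.5
Services: -232.6 - 761.4 + 533.5 = -460.5
Primary income: 150.3 + 394.6 - 936.1 - 246.0 = -637.2
Secondary income: 353.8 + 732.3 = 1086.1
Current account = (-1604.5) + (-460.5) + (-637.2) + 1086.1 = -1616.1
(Excluded from the current account — financial account: sale of domestic government bonds to non-residents 1964.1, inward foreign direct investment in the manufacturing sector 641.7; capital account: acquisition of foreign patents and trademarks (non-produced assets) 82.4, debt forgiveness received from foreign official creditors 152.0.)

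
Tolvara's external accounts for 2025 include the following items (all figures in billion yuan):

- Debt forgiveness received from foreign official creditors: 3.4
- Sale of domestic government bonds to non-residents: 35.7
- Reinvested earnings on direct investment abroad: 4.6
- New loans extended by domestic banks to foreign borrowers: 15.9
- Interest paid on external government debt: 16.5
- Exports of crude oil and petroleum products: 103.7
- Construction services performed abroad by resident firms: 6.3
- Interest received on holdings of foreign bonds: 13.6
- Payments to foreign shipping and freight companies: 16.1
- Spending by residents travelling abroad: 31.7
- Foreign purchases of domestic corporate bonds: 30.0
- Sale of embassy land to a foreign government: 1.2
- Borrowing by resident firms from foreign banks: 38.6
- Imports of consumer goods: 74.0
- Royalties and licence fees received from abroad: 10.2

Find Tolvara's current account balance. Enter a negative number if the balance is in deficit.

0.1

Goods: 103.7 - 74.0 = 29.7
Services: 10.2 - 16.1 + 6.3 - 31.7 = -31.3
Primary income: -16.5 + 13.6 + 4.6 = 1.7
Current account = 29.7 + (-31.3) + 1.7 = 0.1
(Excluded from the current account — capital account: debt forgiveness received from foreign official creditors 3.4, sale of embassy land to a foreign government 1.2; financial account: sale of domestic government bonds to non-residents 35.7, new loans extended by domestic banks to foreign borrowers 15.9, foreign purchases of domestic corporate bonds 30.0, borrowing by resident firms from foreign banks 38.6.)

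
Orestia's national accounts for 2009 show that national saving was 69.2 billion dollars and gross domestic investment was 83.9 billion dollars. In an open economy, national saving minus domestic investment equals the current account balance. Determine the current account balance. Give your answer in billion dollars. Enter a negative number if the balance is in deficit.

S - I = CA (net lending to the rest of the world).
CA = S - I = 69.2 - 83.9 = -14.7

-14.7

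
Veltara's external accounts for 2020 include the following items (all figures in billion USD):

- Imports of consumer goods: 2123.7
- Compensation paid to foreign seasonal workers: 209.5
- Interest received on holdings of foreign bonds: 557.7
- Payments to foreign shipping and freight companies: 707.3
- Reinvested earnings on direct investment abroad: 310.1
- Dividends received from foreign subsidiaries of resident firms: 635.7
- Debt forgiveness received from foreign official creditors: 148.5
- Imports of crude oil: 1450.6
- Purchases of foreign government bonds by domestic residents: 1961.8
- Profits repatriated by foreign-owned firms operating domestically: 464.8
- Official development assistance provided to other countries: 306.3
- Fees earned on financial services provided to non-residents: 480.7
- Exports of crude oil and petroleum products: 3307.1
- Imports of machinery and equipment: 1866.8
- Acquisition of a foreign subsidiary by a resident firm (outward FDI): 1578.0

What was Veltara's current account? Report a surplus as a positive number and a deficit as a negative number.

Goods: 3307.1 - 1450.6 - 2123.7 - 1866.8 = -2134.0
Services: 480.7 - 707.3 = -226.6
Primary income: 557.7 - 464.8 + 310.1 + 635.7 - 209.5 = 829.2
Secondary income: -306.3
Current account = (-2134.0) + (-226.6) + 829.2 + (-306.3) = -1837.7
(Excluded from the current account — capital account: debt forgiveness received from foreign official creditors 148.5; financial account: purchases of foreign government bonds by domestic residents 1961.8, acquisition of a foreign subsidiary by a resident firm (outward FDI) 1578.0.)

-1837.7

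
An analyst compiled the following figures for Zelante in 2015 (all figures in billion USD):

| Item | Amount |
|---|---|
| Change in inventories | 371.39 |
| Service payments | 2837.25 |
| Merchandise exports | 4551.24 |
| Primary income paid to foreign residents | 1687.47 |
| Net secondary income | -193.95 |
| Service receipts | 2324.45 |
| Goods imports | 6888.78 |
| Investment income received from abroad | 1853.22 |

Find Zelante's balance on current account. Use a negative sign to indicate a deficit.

-2878.54

Goods balance = 4551.24 - 6888.78 = -2337.54
Services balance = 2324.45 - 2837.25 = -512.80
Trade balance (goods + services) = -2337.54 + (-512.80) = -2850.34
Net primary income = 1853.22 - 1687.47 = 165.75
Net secondary income = -193.95
Current account = -2850.34 + 165.75 + (-193.95) = -2878.54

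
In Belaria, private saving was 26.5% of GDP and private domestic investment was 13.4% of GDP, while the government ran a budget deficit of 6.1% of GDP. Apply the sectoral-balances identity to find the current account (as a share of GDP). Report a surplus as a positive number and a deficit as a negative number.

7.0

By the sectoral-balances identity, CA = (S_private - I) + (T - G).
Private balance = 26.5 - 13.4 = 13.1
Government balance (T - G) = -6.1
CA = 13.1 + (-6.1) = 7.0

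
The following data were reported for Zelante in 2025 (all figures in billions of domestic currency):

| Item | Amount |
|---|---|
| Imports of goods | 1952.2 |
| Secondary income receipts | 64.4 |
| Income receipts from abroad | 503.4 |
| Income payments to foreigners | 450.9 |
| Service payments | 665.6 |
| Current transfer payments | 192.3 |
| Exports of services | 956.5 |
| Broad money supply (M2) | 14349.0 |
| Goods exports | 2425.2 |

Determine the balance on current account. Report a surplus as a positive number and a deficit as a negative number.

Goods balance = 2425.2 - 1952.2 = 473.0
Services balance = 956.5 - 665.6 = 290.9
Trade balance (goods + services) = 473.0 + 290.9 = 763.9
Net primary income = 503.4 - 450.9 = 52.5
Net secondary income = 64.4 - 192.3 = -127.9
Current account = 763.9 + 52.5 + (-127.9) = 688.5

688.5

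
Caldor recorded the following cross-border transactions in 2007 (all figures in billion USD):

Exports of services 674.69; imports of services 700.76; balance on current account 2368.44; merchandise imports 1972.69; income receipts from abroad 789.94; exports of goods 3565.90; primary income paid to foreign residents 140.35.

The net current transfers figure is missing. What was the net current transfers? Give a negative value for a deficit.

Current account = goods balance + services balance + net primary income + net secondary income
Sum of the known components = 2216.73
Net current transfers = CA - (known components) = 2368.44 - 2216.73 = 151.71

151.71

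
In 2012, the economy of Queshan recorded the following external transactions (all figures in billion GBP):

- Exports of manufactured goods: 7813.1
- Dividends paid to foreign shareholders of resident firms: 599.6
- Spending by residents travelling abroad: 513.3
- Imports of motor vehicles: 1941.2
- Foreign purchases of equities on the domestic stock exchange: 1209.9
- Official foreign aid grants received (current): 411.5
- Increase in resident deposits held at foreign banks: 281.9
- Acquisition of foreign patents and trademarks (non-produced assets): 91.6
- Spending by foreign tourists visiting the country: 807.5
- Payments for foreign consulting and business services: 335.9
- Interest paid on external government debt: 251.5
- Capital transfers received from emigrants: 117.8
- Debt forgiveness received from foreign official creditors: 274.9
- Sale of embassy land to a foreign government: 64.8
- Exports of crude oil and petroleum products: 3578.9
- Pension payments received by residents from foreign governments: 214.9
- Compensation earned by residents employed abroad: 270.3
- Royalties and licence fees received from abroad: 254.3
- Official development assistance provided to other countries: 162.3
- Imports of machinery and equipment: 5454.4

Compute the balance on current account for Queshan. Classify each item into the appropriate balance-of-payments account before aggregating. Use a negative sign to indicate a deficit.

4092.3

Goods: 3578.9 - 5454.4 - 1941.2 + 7813.1 = 3996.4
Services: -513.3 - 335.9 + 807.5 + 254.3 = 212.6
Primary income: -599.6 + 270.3 - 251.5 = -580.8
Secondary income: 411.5 - 162.3 + 214.9 = 464.1
Current account = 3996.4 + 212.6 + (-580.8) + 464.1 = 4092.3
(Excluded from the current account — financial account: foreign purchases of equities on the domestic stock exchange 1209.9, increase in resident deposits held at foreign banks 281.9; capital account: acquisition of foreign patents and trademarks (non-produced assets) 91.6, capital transfers received from emigrants 117.8, debt forgiveness received from foreign official creditors 274.9, sale of embassy land to a foreign government 64.8.)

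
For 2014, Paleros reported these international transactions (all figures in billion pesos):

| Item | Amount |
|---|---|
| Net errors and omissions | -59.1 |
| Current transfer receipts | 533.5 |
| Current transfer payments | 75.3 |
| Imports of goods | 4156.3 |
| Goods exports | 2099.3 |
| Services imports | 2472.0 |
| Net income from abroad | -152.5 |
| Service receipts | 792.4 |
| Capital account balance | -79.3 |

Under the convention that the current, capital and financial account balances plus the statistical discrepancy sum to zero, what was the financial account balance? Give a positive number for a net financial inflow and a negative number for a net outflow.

3569.3

Goods balance = 2099.3 - 4156.3 = -2057.0
Services balance = 792.4 - 2472.0 = -1679.6
Trade balance (goods + services) = -2057.0 + (-1679.6) = -3736.6
Net primary income = -152.5
Net secondary income = 533.5 - 75.3 = 458.2
Current account = -3736.6 + (-152.5) + 458.2 = -3430.9
Financial account = -(-3430.9 + (-79.3) + (-59.1)) = 3569.3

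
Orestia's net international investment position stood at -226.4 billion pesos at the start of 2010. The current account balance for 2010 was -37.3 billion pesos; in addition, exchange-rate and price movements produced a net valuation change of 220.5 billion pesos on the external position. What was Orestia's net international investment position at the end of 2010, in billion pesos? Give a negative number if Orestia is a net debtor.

-43.2

Change in NIIP = current account + net valuation change = -37.3 + 220.5 = 183.2
End-of-year NIIP = -226.4 + 183.2 = -43.2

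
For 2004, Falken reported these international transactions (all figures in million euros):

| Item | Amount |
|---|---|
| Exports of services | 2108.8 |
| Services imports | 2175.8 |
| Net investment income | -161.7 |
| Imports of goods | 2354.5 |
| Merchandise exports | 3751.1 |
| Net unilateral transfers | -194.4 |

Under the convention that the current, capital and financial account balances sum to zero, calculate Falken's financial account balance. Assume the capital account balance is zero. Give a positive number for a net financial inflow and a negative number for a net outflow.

Goods balance = 3751.1 - 2354.5 = 1396.6
Services balance = 2108.8 - 2175.8 = -67.0
Trade balance (goods + services) = 1396.6 + (-67.0) = 1329.6
Net primary income = -161.7
Net secondary income = -194.4
Current account = 1329.6 + (-161.7) + (-194.4) = 973.5
Financial account = -(973.5) = -973.5

-973.5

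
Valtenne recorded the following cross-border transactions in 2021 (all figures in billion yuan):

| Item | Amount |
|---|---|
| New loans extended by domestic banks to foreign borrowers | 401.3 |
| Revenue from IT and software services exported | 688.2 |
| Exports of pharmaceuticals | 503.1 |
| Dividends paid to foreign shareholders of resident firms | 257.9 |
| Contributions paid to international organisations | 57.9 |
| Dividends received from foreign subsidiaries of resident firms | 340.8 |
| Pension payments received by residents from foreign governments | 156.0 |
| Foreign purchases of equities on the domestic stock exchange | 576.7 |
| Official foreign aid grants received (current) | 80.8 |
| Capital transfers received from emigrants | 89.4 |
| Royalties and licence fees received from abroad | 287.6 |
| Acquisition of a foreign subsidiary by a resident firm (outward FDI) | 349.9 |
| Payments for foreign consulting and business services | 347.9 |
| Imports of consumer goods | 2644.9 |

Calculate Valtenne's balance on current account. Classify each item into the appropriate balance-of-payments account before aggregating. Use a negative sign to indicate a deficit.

-1252.1

Goods: 503.1 - 2644.9 = -2141.8
Services: -347.9 + 287.6 + 688.2 = 627.9
Primary income: -257.9 + 340.8 = 82.9
Secondary income: -57.9 + 156.0 + 80.8 = 178.9
Current account = (-2141.8) + 627.9 + 82.9 + 178.9 = -1252.1
(Excluded from the current account — financial account: new loans extended by domestic banks to foreign borrowers 401.3, foreign purchases of equities on the domestic stock exchange 576.7, acquisition of a foreign subsidiary by a resident firm (outward FDI) 349.9; capital account: capital transfers received from emigrants 89.4.)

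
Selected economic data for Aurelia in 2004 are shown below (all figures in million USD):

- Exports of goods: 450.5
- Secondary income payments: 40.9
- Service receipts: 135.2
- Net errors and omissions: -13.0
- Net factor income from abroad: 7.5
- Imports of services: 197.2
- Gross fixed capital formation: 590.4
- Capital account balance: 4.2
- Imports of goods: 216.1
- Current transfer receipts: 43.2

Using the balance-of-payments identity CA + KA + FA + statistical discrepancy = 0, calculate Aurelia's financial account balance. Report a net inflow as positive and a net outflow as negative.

Goods balance = 450.5 - 216.1 = 234.4
Services balance = 135.2 - 197.2 = -62.0
Trade balance (goods + services) = 234.4 + (-62.0) = 172.4
Net primary income = 7.5
Net secondary income = 43.2 - 40.9 = 2.3
Current account = 172.4 + 7.5 + 2.3 = 182.2
Financial account = -(182.2 + 4.2 + (-13.0)) = -173.4

-173.4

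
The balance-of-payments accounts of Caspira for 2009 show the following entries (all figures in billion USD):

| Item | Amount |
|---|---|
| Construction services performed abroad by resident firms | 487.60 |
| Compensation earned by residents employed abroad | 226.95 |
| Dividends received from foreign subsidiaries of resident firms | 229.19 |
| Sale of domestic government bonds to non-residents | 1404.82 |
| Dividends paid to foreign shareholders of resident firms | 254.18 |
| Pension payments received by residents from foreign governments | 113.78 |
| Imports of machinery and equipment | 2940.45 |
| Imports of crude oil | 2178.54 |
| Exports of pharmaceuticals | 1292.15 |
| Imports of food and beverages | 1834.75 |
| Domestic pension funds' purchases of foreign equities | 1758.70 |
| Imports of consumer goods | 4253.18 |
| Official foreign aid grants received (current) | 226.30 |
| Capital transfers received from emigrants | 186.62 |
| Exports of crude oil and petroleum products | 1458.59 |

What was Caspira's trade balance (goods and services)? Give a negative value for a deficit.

Goods: 1458.59 - 4253.18 - 2940.45 - 1834.75 - 2178.54 + 1292.15 = -8456.18
Services: 487.60
Trade balance = -8456.18 + 487.60 = -7968.58
(Excluded from the trade balance — primary income: compensation earned by residents employed abroad 226.95, dividends received from foreign subsidiaries of resident firms 229.19, dividends paid to foreign shareholders of resident firms 254.18; financial account: sale of domestic government bonds to non-residents 1404.82, domestic pension funds' purchases of foreign equities 1758.70; secondary income: pension payments received by residents from foreign governments 113.78, official foreign aid grants received (current) 226.30; capital account: capital transfers received from emigrants 186.62.)

-7968.58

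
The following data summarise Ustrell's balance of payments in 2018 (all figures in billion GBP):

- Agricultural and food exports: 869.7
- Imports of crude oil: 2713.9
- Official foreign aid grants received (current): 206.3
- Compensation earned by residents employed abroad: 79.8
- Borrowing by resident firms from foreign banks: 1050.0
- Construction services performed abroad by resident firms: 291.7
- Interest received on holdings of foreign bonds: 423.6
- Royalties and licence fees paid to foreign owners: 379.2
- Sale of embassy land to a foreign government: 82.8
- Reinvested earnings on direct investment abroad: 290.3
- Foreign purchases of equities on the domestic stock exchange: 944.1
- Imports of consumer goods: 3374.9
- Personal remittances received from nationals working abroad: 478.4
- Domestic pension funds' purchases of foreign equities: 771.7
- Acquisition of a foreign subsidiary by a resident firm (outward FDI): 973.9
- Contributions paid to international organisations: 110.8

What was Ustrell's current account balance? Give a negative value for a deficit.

-3939.0

Goods: -2713.9 + 869.7 - 3374.9 = -5219.1
Services: -379.2 + 291.7 = -87.5
Primary income: 290.3 + 423.6 + 79.8 = 793.7
Secondary income: -110.8 + 206.3 + 478.4 = 573.9
Current account = (-5219.1) + (-87.5) + 793.7 + 573.9 = -3939.0
(Excluded from the current account — financial account: borrowing by resident firms from foreign banks 1050.0, foreign purchases of equities on the domestic stock exchange 944.1, domestic pension funds' purchases of foreign equities 771.7, acquisition of a foreign subsidiary by a resident firm (outward FDI) 973.9; capital account: sale of embassy land to a foreign government 82.8.)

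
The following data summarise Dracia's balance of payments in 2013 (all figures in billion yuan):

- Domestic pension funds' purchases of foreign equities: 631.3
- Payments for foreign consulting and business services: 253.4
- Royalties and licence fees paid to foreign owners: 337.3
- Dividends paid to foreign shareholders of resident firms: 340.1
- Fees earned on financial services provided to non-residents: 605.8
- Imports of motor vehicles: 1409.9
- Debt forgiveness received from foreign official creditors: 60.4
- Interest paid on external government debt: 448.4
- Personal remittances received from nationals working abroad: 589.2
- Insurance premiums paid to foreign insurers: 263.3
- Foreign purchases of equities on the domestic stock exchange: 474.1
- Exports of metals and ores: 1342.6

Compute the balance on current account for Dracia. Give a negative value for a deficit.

Goods: -1409.9 + 1342.6 = -67.3
Services: -337.3 - 253.4 - 263.3 + 605.8 = -248.2
Primary income: -340.1 - 448.4 = -788.5
Secondary income: 589.2
Current account = (-67.3) + (-248.2) + (-788.5) + 589.2 = -514.8
(Excluded from the current account — financial account: domestic pension funds' purchases of foreign equities 631.3, foreign purchases of equities on the domestic stock exchange 474.1; capital account: debt forgiveness received from foreign official creditors 60.4.)

-514.8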